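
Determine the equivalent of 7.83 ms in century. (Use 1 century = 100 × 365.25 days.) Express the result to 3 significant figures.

1 ms = 3.16881 × 10^-13 centuries.
Then 7.83 × 3.16881 × 10^-13 ≈ 2.48 × 10^-12 century.

2.48 × 10^-12 century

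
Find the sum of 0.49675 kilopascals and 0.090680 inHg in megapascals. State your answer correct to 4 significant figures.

0.49675 kPa = 0.000496750 MPa and 0.090680 inHg = 0.000307078 MPa.
0.000496750 + 0.000307078 ≈ 0.0008038 MPa.

0.0008038 megapascals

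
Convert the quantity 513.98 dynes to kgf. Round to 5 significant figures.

0.00052411 kilograms-force

1 dyn = 1.019716e-6 kilograms-force.
So 513.98 × 1.019716e-6 ≈ 0.00052411 kgf.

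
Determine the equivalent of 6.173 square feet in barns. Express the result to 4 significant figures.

5.735e+27 barn

1 square foot = 9.29030e+26 barn.
6.173 × 9.29030e+26 ≈ 5.735e+27 barn.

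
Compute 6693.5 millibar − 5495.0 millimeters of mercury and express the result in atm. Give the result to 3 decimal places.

-0.624 atm

6693.5 mbar = 6.60597 atm and 5495.0 mmHg = 7.23026 atm.
6.60597 − 7.23026 ≈ -0.624 atm.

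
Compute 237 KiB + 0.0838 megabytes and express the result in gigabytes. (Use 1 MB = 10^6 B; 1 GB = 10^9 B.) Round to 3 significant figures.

237 KiB = 0.000242688 GB and 0.0838 MB = 8.38000 × 10^-5 GB.
0.000242688 + 8.38000 × 10^-5 ≈ 0.000326 GB.

0.000326 GB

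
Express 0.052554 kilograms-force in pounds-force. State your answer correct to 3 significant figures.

1 kilogram-force = 2.20462 pounds-force.
Thus 0.052554 × 2.20462 ≈ 0.116 lbf.

0.116 lbf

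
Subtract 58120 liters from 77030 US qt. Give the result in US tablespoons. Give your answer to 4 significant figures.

77030 US qt = 4.92992e+6 US tbsp and 58120 L = 3.93054e+6 US tbsp.
4.92992e+6 − 3.93054e+6 ≈ 999400 US tbsp.

999400 US tbsp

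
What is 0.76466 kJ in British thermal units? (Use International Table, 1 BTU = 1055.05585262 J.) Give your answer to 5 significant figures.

1 kJ = 0.947817 British thermal units.
So 0.76466 × 0.947817 ≈ 0.72476 BTU.

0.72476 British thermal units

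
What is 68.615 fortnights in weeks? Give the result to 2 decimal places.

1 fortnight = 2.00000 wk.
68.615 × 2.00000 ≈ 137.23 wk.

137.23 wk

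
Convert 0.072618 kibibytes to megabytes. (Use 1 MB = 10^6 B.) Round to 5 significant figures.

7.4361e-5 megabytes

1 kibibyte = 0.00102400 megabytes.
0.072618 × 0.00102400 ≈ 7.4361e-5 MB.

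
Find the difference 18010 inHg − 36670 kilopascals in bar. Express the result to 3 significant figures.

18010 inHg = 609.889 bar and 36670 kPa = 366.700 bar.
609.889 − 366.700 ≈ 243 bar.

243 bar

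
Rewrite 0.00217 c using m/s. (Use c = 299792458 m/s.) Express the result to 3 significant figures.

651000 m/s

1 c = 2.99792e+8 meters per second.
So 0.00217 × 2.99792e+8 ≈ 651000 m/s.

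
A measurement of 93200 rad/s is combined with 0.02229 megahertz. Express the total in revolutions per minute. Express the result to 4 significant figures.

93200 rad/s = 889994 rpm and 0.02229 MHz = 1.33740e+6 rpm.
889994 + 1.33740e+6 ≈ 2.227e+6 rpm.

2.227e+6 rpm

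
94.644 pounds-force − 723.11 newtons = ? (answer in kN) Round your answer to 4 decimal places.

-0.3021 kN

94.644 lbf = 0.420997 kN and 723.11 N = 0.723110 kN.
0.420997 − 0.723110 ≈ -0.3021 kN.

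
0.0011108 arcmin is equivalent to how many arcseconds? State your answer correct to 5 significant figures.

0.066648 arcsec

1 arcmin = 60.0000 arcseconds.
Thus 0.0011108 × 60.0000 ≈ 0.066648 arcsec.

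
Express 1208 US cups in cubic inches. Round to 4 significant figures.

1 US cup = 14.4375 cubic inches.
So 1208 × 14.4375 ≈ 17440 in³.

17440 in³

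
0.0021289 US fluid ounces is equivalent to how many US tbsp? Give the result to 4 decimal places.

0.0043 US tbsp

1 US fl oz = 2.00000 US tablespoons.
Thus 0.0021289 × 2.00000 ≈ 0.0043 US tbsp.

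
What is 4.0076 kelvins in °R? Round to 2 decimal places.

7.21 degrees Rankine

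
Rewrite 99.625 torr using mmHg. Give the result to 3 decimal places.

99.625 millimeters of mercury

1 torr = 1.00000 millimeters of mercury.
99.625 × 1.00000 ≈ 99.625 mmHg.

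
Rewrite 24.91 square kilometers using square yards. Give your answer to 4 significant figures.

2.979e+7 yd²

1 square kilometer = 1.19599e+6 yd².
So 24.91 × 1.19599e+6 ≈ 2.979e+7 yd².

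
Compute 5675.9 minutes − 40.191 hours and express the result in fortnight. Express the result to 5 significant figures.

0.16193 fortnight

5675.9 min = 0.281543 fortnight and 40.191 h = 0.119616 fortnight.
0.281543 − 0.119616 ≈ 0.16193 fortnight.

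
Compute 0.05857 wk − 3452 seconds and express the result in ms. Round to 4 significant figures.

3.197 × 10^7 milliseconds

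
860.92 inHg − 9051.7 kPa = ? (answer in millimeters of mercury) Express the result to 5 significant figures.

860.92 inHg = 21867.4 mmHg and 9051.7 kPa = 67893.3 mmHg.
21867.4 − 67893.3 ≈ -46026 mmHg.

-46026 millimeters of mercury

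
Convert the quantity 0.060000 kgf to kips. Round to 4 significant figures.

0.0001323 kips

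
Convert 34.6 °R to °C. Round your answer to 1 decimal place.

-253.9 °C

°R = (°C + 273.15) × 9/5.
Applying the formula gives -253.9 °C.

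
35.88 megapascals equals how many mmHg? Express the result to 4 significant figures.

1 megapascal = 7500.62 mmHg.
Then 35.88 × 7500.62 ≈ 269100 mmHg.

269100 millimeters of mercury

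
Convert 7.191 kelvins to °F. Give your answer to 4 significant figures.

-446.7 °F

K = (°F + 459.67) × 5/9.
Applying the formula gives -446.7 °F.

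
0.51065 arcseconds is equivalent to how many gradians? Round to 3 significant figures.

0.000158 gradians

1 arcsec = 0.000308642 gradians.
So 0.51065 × 0.000308642 ≈ 0.000158 grad.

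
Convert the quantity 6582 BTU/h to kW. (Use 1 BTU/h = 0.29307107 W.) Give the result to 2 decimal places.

1.93 kW

1 BTU/h = 0.000293071 kW.
Thus 6582 × 0.000293071 ≈ 1.93 kW.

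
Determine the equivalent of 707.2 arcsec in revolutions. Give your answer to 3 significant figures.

0.000546 rev

1 arcsecond = 7.71605 × 10^-7 rev.
707.2 × 7.71605 × 10^-7 ≈ 0.000546 rev.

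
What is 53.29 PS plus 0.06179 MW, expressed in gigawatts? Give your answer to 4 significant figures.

53.29 PS = 3.91947 × 10^-5 GW and 0.06179 MW = 6.17900 × 10^-5 GW.
3.91947 × 10^-5 + 6.17900 × 10^-5 ≈ 0.0001010 GW.

0.0001010 GW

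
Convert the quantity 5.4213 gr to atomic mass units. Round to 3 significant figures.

1 gr = 3.90228 × 10^22 u.
5.4213 × 3.90228 × 10^22 ≈ 2.12 × 10^23 u.

2.12 × 10^23 atomic mass units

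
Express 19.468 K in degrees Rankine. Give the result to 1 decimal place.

35.0 °R

°R = K × 9/5.
Applying the formula gives 35.0 °R.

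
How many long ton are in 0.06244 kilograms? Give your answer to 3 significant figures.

6.15 × 10^-5 long ton

1 kg = 0.000984207 long tons.
0.06244 × 0.000984207 ≈ 6.15 × 10^-5 long ton.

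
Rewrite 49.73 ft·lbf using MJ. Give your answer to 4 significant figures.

6.742 × 10^-5 megajoules

1 ft·lbf = 1.35582 × 10^-6 MJ.
Thus 49.73 × 1.35582 × 10^-6 ≈ 6.742 × 10^-5 MJ.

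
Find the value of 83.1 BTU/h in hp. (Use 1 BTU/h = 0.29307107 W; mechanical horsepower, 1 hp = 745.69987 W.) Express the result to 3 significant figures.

1 BTU/h = 0.000393015 hp.
Thus 83.1 × 0.000393015 ≈ 0.0327 hp.

0.0327 horsepower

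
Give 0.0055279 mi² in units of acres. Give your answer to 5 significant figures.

3.5379 acre

1 mi² = 640.000 acres.
So 0.0055279 × 640.000 ≈ 3.5379 acre.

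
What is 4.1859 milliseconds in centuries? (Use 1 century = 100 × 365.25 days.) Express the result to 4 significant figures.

1 millisecond = 3.16881 × 10^-13 century.
4.1859 × 3.16881 × 10^-13 ≈ 1.326 × 10^-12 century.

1.326 × 10^-12 century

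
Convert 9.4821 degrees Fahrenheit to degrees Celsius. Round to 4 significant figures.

°C = (°F − 32) × 5/9.
Applying the formula gives -12.51 °C.

-12.51 °C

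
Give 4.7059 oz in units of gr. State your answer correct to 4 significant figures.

1 oz = 437.500 gr.
So 4.7059 × 437.500 ≈ 2059 gr.

2059 gr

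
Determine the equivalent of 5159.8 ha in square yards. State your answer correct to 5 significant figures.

6.1711e+7 yd²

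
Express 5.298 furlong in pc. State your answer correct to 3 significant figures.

1 furlong = 6.51941e-15 pc.
Thus 5.298 × 6.51941e-15 ≈ 3.45e-14 pc.

3.45e-14 parsecs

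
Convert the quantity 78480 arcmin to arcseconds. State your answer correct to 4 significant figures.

4.709e+6 arcseconds

1 arcminute = 60.0000 arcseconds.
78480 × 60.0000 ≈ 4.709e+6 arcsec.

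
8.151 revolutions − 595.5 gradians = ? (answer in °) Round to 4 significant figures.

8.151 rev = 2934.36 ° and 595.5 grad = 535.950 °.
2934.36 − 535.950 ≈ 2398 °.

2398 °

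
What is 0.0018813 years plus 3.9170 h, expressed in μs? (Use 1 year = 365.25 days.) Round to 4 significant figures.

0.0018813 yr = 5.93693 × 10^10 μs and 3.9170 h = 1.41012 × 10^10 μs.
5.93693 × 10^10 + 1.41012 × 10^10 ≈ 7.347 × 10^10 μs.

7.347 × 10^10 microseconds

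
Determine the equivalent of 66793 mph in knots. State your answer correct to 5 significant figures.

1 mile per hour = 0.868976 kn.
Thus 66793 × 0.868976 ≈ 58042 kn.

58042 knots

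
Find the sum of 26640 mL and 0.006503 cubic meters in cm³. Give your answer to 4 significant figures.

33140 cubic centimeters

26640 mL = 26640.0 cm³ and 0.006503 m³ = 6503.00 cm³.
26640.0 + 6503.00 ≈ 33140 cm³.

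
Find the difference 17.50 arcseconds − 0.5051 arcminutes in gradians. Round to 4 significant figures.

17.50 arcsec = 0.00540123 grad and 0.5051 arcmin = 0.00935370 grad.
0.00540123 − 0.00935370 ≈ -0.003952 grad.

-0.003952 gradians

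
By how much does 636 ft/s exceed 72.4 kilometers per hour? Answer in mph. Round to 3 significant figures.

636 ft/s = 433.636 mph and 72.4 km/h = 44.9873 mph.
433.636 − 44.9873 ≈ 389 mph.

389 mph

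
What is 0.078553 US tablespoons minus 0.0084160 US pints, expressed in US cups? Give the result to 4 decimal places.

0.078553 US tbsp = 0.00490956 US cup and 0.0084160 US pt = 0.0168320 US cup.
0.00490956 − 0.0168320 ≈ -0.0119 US cup.

-0.0119 US cups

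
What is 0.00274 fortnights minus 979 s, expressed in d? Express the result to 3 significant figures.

0.0270 d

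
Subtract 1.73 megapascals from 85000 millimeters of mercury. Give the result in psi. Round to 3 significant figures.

1390 psi

85000 mmHg = 1643.63 psi and 1.73 MPa = 250.915 psi.
1643.63 − 250.915 ≈ 1390 psi.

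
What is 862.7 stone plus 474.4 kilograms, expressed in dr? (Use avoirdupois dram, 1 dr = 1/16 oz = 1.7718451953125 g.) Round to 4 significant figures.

862.7 st = 3.09192e+6 dr and 474.4 kg = 267743 dr.
3.09192e+6 + 267743 ≈ 3.360e+6 dr.

3.360e+6 dr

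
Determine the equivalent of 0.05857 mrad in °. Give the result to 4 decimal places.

1 mrad = 0.0572958 °.
0.05857 × 0.0572958 ≈ 0.0034 °.

0.0034 °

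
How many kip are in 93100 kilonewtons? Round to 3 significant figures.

1 kN = 0.224809 kips.
93100 × 0.224809 ≈ 20900 kip.

20900 kip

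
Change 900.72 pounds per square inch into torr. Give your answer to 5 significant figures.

46581 torr

1 psi = 51.7149 torr.
900.72 × 51.7149 ≈ 46581 torr.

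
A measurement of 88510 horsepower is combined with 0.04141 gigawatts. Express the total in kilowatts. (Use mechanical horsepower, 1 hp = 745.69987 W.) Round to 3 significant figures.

88510 hp = 66001.9 kW and 0.04141 GW = 41410.0 kW.
66001.9 + 41410.0 ≈ 107000 kW.

107000 kilowatts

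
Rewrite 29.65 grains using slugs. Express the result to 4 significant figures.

0.0001317 slugs

1 grain = 4.44014e-6 slugs.
So 29.65 × 4.44014e-6 ≈ 0.0001317 slug.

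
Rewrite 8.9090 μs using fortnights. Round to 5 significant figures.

1 microsecond = 8.26720 × 10^-13 fortnights.
So 8.9090 × 8.26720 × 10^-13 ≈ 7.3652 × 10^-12 fortnight.

7.3652 × 10^-12 fortnights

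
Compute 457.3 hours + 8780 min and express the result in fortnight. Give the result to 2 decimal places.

1.80 fortnights

457.3 h = 1.36101 fortnight and 8780 min = 0.435516 fortnight.
1.36101 + 0.435516 ≈ 1.80 fortnight.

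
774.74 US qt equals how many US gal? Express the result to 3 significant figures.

1 US qt = 0.250000 US gal.
774.74 × 0.250000 ≈ 194 US gal.

194 US gallons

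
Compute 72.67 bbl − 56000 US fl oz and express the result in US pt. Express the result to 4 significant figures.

72.67 bbl = 24417.1 US pt and 56000 US fl oz = 3500.00 US pt.
24417.1 − 3500.00 ≈ 20920 US pt.

20920 US pt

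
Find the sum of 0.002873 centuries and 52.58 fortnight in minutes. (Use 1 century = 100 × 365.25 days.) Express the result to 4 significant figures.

0.002873 century = 151108 min and 52.58 fortnight = 1.06001 × 10^6 min.
151108 + 1.06001 × 10^6 ≈ 1.211 × 10^6 min.

1.211 × 10^6 minutes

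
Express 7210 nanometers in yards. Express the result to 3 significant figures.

1 nanometer = 1.09361 × 10^-9 yd.
Then 7210 × 1.09361 × 10^-9 ≈ 7.88 × 10^-6 yd.

7.88 × 10^-6 yd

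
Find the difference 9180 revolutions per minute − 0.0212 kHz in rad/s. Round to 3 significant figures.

9180 rpm = 961.327 rad/s and 0.0212 kHz = 133.204 rad/s.
961.327 − 133.204 ≈ 828 rad/s.

828 radians per second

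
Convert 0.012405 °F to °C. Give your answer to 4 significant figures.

-17.77 °C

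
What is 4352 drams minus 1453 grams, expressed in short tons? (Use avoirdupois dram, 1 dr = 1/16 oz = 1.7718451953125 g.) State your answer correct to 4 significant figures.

0.006898 short tons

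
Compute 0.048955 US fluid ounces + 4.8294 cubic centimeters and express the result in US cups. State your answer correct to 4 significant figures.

0.02653 US cups

0.048955 US fl oz = 0.006119375 US cup and 4.8294 cm³ = 0.02041268 US cup.
0.006119375 + 0.02041268 ≈ 0.02653 US cup.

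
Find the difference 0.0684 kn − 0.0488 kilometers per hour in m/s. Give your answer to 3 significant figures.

0.0216 m/s

0.0684 kn = 0.0351880 m/s and 0.0488 km/h = 0.0135556 m/s.
0.0351880 − 0.0135556 ≈ 0.0216 m/s.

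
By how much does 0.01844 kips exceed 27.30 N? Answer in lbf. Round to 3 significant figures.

12.3 pounds-force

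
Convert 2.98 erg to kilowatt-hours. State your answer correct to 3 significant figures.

1 erg = 2.77778 × 10^-14 kWh.
Thus 2.98 × 2.77778 × 10^-14 ≈ 8.28 × 10^-14 kWh.

8.28 × 10^-14 kilowatt-hours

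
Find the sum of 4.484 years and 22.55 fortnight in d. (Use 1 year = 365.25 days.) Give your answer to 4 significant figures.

1953 days

4.484 yr = 1637.78 d and 22.55 fortnight = 315.700 d.
1637.78 + 315.700 ≈ 1953 d.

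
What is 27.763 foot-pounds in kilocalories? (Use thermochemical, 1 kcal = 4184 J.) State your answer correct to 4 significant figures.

1 ft·lbf = 0.000324048 kcal.
27.763 × 0.000324048 ≈ 0.008997 kcal.

0.008997 kcal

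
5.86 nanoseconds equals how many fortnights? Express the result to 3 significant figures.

4.84 × 10^-15 fortnight

1 nanosecond = 8.26720 × 10^-16 fortnights.
Then 5.86 × 8.26720 × 10^-16 ≈ 4.84 × 10^-15 fortnight.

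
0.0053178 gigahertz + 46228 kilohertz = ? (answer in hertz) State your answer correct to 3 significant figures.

0.0053178 GHz = 5.31780 × 10^6 Hz and 46228 kHz = 4.62280 × 10^7 Hz.
5.31780 × 10^6 + 4.62280 × 10^7 ≈ 5.15 × 10^7 Hz.

5.15 × 10^7 hertz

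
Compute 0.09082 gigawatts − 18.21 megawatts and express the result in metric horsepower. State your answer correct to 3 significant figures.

98700 PS

0.09082 GW = 123481 PS and 18.21 MW = 24758.7 PS.
123481 − 24758.7 ≈ 98700 PS.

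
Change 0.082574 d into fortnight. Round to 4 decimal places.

1 day = 0.0714286 fortnights.
Thus 0.082574 × 0.0714286 ≈ 0.0059 fortnight.

0.0059 fortnights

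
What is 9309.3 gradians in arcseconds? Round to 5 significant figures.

1 gradian = 3240.00 arcsec.
Then 9309.3 × 3240.00 ≈ 3.0162e+7 arcsec.

3.0162e+7 arcsec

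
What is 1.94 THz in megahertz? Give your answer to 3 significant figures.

1 terahertz = 1.00000 × 10^6 megahertz.
1.94 × 1.00000 × 10^6 ≈ 1.94 × 10^6 MHz.

1.94 × 10^6 MHz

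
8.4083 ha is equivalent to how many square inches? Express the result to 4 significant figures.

1.303e+8 in²

1 hectare = 1.55000e+7 in².
Then 8.4083 × 1.55000e+7 ≈ 1.303e+8 in².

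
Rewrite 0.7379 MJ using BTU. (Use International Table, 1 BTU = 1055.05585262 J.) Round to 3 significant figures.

1 megajoule = 947.817 BTU.
0.7379 × 947.817 ≈ 699 BTU.

699 BTU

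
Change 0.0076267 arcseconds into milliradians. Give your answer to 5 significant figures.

1 arcsecond = 0.00484814 mrad.
So 0.0076267 × 0.00484814 ≈ 3.6975e-5 mrad.

3.6975e-5 mrad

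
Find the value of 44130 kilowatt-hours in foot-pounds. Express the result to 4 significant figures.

1 kWh = 2.65522 × 10^6 foot-pounds.
Then 44130 × 2.65522 × 10^6 ≈ 1.172 × 10^11 ft·lbf.

1.172 × 10^11 foot-pounds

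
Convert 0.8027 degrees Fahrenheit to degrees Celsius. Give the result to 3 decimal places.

-17.332 °C

°F = °C × 9/5 + 32.
Applying the formula gives -17.332 °C.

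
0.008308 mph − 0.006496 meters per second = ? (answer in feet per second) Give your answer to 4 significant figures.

-0.009127 ft/s

0.008308 mph = 0.0121851 ft/s and 0.006496 m/s = 0.0213123 ft/s.
0.0121851 − 0.0213123 ≈ -0.009127 ft/s.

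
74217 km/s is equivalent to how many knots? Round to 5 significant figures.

1.4427 × 10^8 kn

1 kilometer per second = 1943.84 kn.
74217 × 1943.84 ≈ 1.4427 × 10^8 kn.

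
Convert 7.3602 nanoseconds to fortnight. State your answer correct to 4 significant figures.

1 nanosecond = 8.26720e-16 fortnight.
Then 7.3602 × 8.26720e-16 ≈ 6.085e-15 fortnight.

6.085e-15 fortnights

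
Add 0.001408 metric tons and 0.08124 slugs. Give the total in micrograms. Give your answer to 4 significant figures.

0.001408 t = 1.40800e+9 μg and 0.08124 slug = 1.18561e+9 μg.
1.40800e+9 + 1.18561e+9 ≈ 2.594e+9 μg.

2.594e+9 micrograms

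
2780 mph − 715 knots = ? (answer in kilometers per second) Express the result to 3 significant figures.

0.875 kilometers per second

2780 mph = 1.24277 km/s and 715 kn = 0.367828 km/s.
1.24277 − 0.367828 ≈ 0.875 km/s.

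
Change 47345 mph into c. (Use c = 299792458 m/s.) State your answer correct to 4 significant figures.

7.060e-5 times the speed of light

1 mile per hour = 1.49116e-9 c.
Thus 47345 × 1.49116e-9 ≈ 7.060e-5 c.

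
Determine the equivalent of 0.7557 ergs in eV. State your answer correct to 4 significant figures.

1 erg = 6.24151e+11 electronvolts.
So 0.7557 × 6.24151e+11 ≈ 4.717e+11 eV.

4.717e+11 eV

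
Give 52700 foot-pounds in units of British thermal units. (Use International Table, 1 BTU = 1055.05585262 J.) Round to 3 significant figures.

67.7 BTU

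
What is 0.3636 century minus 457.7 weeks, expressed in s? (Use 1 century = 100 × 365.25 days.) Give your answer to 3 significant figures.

0.3636 century = 1.14743e+9 s and 457.7 wk = 2.76817e+8 s.
1.14743e+9 − 2.76817e+8 ≈ 8.71e+8 s.

8.71e+8 seconds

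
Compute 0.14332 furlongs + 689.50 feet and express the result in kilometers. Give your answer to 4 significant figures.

0.2390 kilometers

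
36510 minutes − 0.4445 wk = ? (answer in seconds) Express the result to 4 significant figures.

1.922e+6 seconds

36510 min = 2.19060e+6 s and 0.4445 wk = 268834 s.
2.19060e+6 − 268834 ≈ 1.922e+6 s.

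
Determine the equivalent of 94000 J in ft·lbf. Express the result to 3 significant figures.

69300 foot-pounds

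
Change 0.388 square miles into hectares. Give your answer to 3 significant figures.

100 ha

1 square mile = 258.999 ha.
So 0.388 × 258.999 ≈ 100 ha.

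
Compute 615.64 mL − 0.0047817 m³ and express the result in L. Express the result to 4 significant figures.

615.64 mL = 0.615640 L and 0.0047817 m³ = 4.78170 L.
0.615640 − 4.78170 ≈ -4.166 L.

-4.166 L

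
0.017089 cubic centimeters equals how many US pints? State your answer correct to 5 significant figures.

1 cm³ = 0.002113376 US pt.
0.017089 × 0.002113376 ≈ 3.6115 × 10^-5 US pt.

3.6115 × 10^-5 US pints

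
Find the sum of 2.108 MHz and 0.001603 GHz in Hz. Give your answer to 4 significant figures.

3.711e+6 Hz

2.108 MHz = 2.10800e+6 Hz and 0.001603 GHz = 1.60300e+6 Hz.
2.10800e+6 + 1.60300e+6 ≈ 3.711e+6 Hz.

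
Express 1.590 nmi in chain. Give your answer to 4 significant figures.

146.4 chains

1 nautical mile = 92.0624 chains.
Thus 1.590 × 92.0624 ≈ 146.4 chain.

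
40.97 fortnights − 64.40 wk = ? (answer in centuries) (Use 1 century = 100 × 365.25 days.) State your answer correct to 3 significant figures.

0.00336 century

40.97 fortnight = 0.0157038 century and 64.40 wk = 0.0123422 century.
0.0157038 − 0.0123422 ≈ 0.00336 century.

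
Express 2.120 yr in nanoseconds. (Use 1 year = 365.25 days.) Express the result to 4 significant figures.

1 yr = 3.15576 × 10^16 nanoseconds.
Thus 2.120 × 3.15576 × 10^16 ≈ 6.690 × 10^16 ns.

6.690 × 10^16 ns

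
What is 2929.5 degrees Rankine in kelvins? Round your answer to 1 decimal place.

1627.5 kelvins

°R = K × 9/5.
Applying the formula gives 1627.5 K.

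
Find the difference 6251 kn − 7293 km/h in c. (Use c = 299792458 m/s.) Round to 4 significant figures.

3.969e-6 c

6251 kn = 1.07267e-5 c and 7293 km/h = 6.75745e-6 c.
1.07267e-5 − 6.75745e-6 ≈ 3.969e-6 c.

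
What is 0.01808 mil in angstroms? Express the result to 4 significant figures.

1 mil = 254000 angstroms.
Thus 0.01808 × 254000 ≈ 4592 Å.

4592 angstroms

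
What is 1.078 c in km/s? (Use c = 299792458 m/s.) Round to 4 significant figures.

323200 km/s

1 c = 299792 km/s.
1.078 × 299792 ≈ 323200 km/s.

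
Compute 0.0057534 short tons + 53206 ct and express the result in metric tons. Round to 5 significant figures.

0.0057534 short ton = 0.00521940 t and 53206 ct = 0.0106412 t.
0.00521940 + 0.0106412 ≈ 0.015861 t.

0.015861 t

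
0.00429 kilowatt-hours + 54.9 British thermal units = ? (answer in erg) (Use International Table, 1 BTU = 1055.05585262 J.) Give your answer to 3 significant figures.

0.00429 kWh = 1.54440 × 10^11 erg and 54.9 BTU = 5.79226 × 10^11 erg.
1.54440 × 10^11 + 5.79226 × 10^11 ≈ 7.34 × 10^11 erg.

7.34 × 10^11 ergs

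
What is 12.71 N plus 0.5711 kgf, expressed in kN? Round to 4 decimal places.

0.0183 kN

12.71 N = 0.0127100 kN and 0.5711 kgf = 0.00560058 kN.
0.0127100 + 0.00560058 ≈ 0.0183 kN.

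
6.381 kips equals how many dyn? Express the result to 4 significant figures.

2.838 × 10^9 dynes

1 kip = 4.44822 × 10^8 dynes.
Then 6.381 × 4.44822 × 10^8 ≈ 2.838 × 10^9 dyn.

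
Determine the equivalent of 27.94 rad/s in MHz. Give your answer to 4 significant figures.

4.447 × 10^-6 MHz

1 radian per second = 1.59155 × 10^-7 MHz.
So 27.94 × 1.59155 × 10^-7 ≈ 4.447 × 10^-6 MHz.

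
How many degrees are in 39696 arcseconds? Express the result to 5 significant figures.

11.027 °

1 arcsec = 0.000277778 degrees.
39696 × 0.000277778 ≈ 11.027 °.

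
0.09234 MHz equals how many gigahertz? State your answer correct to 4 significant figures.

1 MHz = 0.00100000 gigahertz.
0.09234 × 0.00100000 ≈ 9.234 × 10^-5 GHz.

9.234 × 10^-5 GHz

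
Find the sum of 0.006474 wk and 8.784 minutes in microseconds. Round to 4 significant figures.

0.006474 wk = 3.91548 × 10^9 μs and 8.784 min = 5.27040 × 10^8 μs.
3.91548 × 10^9 + 5.27040 × 10^8 ≈ 4.443 × 10^9 μs.

4.443 × 10^9 microseconds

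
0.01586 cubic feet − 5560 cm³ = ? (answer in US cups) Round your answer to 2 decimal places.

0.01586 ft³ = 1.89826 US cup and 5560 cm³ = 23.5007 US cup.
1.89826 − 23.5007 ≈ -21.60 US cup.

-21.60 US cup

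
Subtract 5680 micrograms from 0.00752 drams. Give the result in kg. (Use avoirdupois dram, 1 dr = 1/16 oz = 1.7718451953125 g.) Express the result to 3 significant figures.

7.64e-6 kilograms

0.00752 dr = 1.33243e-5 kg and 5680 μg = 5.68000e-6 kg.
1.33243e-5 − 5.68000e-6 ≈ 7.64e-6 kg.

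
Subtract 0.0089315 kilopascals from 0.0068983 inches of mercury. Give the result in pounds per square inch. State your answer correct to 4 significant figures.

0.002093 psi

0.0068983 inHg = 0.00338813 psi and 0.0089315 kPa = 0.00129540 psi.
0.00338813 − 0.00129540 ≈ 0.002093 psi.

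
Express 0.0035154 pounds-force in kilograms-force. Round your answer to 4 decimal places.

1 pound-force = 0.453592 kgf.
Then 0.0035154 × 0.453592 ≈ 0.0016 kgf.

0.0016 kilograms-force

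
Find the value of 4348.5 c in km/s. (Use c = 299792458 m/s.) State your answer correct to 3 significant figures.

1 c = 299792 kilometers per second.
Then 4348.5 × 299792 ≈ 1.30 × 10^9 km/s.

1.30 × 10^9 km/s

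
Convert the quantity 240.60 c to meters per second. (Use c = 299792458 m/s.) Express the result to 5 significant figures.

7.2130 × 10^10 meters per second

1 c = 2.99792 × 10^8 m/s.
So 240.60 × 2.99792 × 10^8 ≈ 7.2130 × 10^10 m/s.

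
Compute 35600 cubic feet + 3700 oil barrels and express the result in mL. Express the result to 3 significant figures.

35600 ft³ = 1.00808e+9 mL and 3700 bbl = 5.88253e+8 mL.
1.00808e+9 + 5.88253e+8 ≈ 1.60e+9 mL.

1.60e+9 mL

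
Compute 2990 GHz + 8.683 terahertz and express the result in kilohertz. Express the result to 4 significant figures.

1.167e+10 kHz

2990 GHz = 2.99000e+9 kHz and 8.683 THz = 8.68300e+9 kHz.
2.99000e+9 + 8.68300e+9 ≈ 1.167e+10 kHz.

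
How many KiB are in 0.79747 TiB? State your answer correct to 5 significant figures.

8.5628 × 10^8 kibibytes

1 tebibyte = 1.07374 × 10^9 kibibytes.
Thus 0.79747 × 1.07374 × 10^9 ≈ 8.5628 × 10^8 KiB.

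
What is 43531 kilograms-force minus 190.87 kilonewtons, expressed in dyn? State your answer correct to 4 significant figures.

2.360 × 10^10 dynes

43531 kgf = 4.26893 × 10^10 dyn and 190.87 kN = 1.90870 × 10^10 dyn.
4.26893 × 10^10 − 1.90870 × 10^10 ≈ 2.360 × 10^10 dyn.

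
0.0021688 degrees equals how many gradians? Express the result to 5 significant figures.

1 ° = 1.11111 grad.
0.0021688 × 1.11111 ≈ 0.0024098 grad.

0.0024098 grad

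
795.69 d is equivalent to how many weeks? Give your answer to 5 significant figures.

1 d = 0.142857 wk.
Thus 795.69 × 0.142857 ≈ 113.67 wk.

113.67 wk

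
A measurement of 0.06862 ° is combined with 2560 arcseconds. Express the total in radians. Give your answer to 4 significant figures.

0.06862 ° = 0.00119764 rad and 2560 arcsec = 0.0124112 rad.
0.00119764 + 0.0124112 ≈ 0.01361 rad.

0.01361 rad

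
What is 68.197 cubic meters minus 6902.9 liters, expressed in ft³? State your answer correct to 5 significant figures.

68.197 m³ = 2408.35 ft³ and 6902.9 L = 243.774 ft³.
2408.35 − 243.774 ≈ 2164.6 ft³.

2164.6 ft³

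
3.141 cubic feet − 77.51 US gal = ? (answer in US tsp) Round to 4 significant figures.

3.141 ft³ = 18045.2 US tsp and 77.51 US gal = 59527.7 US tsp.
18045.2 − 59527.7 ≈ -41480 US tsp.

-41480 US teaspoons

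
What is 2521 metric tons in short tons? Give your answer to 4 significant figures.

2779 short ton

1 metric ton = 1.10231 short ton.
So 2521 × 1.10231 ≈ 2779 short ton.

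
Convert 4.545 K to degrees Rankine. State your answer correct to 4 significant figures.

8.181 degrees Rankine

°R = K × 9/5.
Applying the formula gives 8.181 °R.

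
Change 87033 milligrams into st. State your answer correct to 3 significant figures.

1 milligram = 1.57473 × 10^-7 st.
Thus 87033 × 1.57473 × 10^-7 ≈ 0.0137 st.

0.0137 st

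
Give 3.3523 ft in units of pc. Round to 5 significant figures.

3.3114e-17 pc

1 foot = 9.87790e-18 parsecs.
Thus 3.3523 × 9.87790e-18 ≈ 3.3114e-17 pc.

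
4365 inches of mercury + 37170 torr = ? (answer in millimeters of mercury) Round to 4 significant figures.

4365 inHg = 110871 mmHg and 37170 torr = 37170.0 mmHg.
110871 + 37170.0 ≈ 148000 mmHg.

148000 mmHg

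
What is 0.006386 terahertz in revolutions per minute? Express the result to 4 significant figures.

1 terahertz = 6.00000e+13 rpm.
Then 0.006386 × 6.00000e+13 ≈ 3.832e+11 rpm.

3.832e+11 revolutions per minute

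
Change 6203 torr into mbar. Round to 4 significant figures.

8270 mbar

1 torr = 1.33322 millibar.
Then 6203 × 1.33322 ≈ 8270 mbar.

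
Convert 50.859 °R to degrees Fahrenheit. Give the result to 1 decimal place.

°R = °F + 459.67.
Applying the formula gives -408.8 °F.

-408.8 degrees Fahrenheit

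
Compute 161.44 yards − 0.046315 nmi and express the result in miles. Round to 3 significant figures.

0.0384 miles

161.44 yd = 0.0917273 mi and 0.046315 nmi = 0.0532984 mi.
0.0917273 − 0.0532984 ≈ 0.0384 mi.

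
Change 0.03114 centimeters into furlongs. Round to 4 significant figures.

1.548 × 10^-6 furlongs

1 cm = 4.97097 × 10^-5 furlong.
So 0.03114 × 4.97097 × 10^-5 ≈ 1.548 × 10^-6 furlong.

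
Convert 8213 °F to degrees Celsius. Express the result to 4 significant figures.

°F = °C × 9/5 + 32.
Applying the formula gives 4545 °C.

4545 °C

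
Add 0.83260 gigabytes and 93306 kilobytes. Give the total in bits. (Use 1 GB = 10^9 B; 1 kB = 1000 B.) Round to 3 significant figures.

7.41e+9 bits

0.83260 GB = 6.66080e+9 bit and 93306 kB = 7.46448e+8 bit.
6.66080e+9 + 7.46448e+8 ≈ 7.41e+9 bit.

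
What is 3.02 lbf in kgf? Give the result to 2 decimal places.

1 pound-force = 0.453592 kilograms-force.
So 3.02 × 0.453592 ≈ 1.37 kgf.

1.37 kilograms-force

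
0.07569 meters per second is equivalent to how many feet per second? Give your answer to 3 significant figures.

0.248 feet per second

1 m/s = 3.28084 ft/s.
So 0.07569 × 3.28084 ≈ 0.248 ft/s.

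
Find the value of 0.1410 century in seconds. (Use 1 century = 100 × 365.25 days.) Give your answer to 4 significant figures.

1 century = 3.15576e+9 s.
Thus 0.1410 × 3.15576e+9 ≈ 4.450e+8 s.

4.450e+8 s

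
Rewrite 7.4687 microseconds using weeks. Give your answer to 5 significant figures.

1 microsecond = 1.65344 × 10^-12 weeks.
Then 7.4687 × 1.65344 × 10^-12 ≈ 1.2349 × 10^-11 wk.

1.2349 × 10^-11 weeks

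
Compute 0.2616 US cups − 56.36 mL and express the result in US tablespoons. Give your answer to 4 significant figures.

0.3741 US tbsp

0.2616 US cup = 4.18560 US tbsp and 56.36 mL = 3.81152 US tbsp.
4.18560 − 3.81152 ≈ 0.3741 US tbsp.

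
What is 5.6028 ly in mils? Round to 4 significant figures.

1 ly = 3.72470 × 10^20 mils.
Thus 5.6028 × 3.72470 × 10^20 ≈ 2.087 × 10^21 mil.

2.087 × 10^21 mils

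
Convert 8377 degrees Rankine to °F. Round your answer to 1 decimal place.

°R = °F + 459.67.
Applying the formula gives 7917.3 °F.

7917.3 degrees Fahrenheit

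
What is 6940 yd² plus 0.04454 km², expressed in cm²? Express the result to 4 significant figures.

6940 yd² = 5.80272 × 10^7 cm² and 0.04454 km² = 4.45400 × 10^8 cm².
5.80272 × 10^7 + 4.45400 × 10^8 ≈ 5.034 × 10^8 cm².

5.034 × 10^8 square centimeters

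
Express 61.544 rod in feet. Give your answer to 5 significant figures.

1015.5 feet

1 rod = 16.5000 ft.
Thus 61.544 × 16.5000 ≈ 1015.5 ft.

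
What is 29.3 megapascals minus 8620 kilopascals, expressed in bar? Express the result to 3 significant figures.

207 bar

29.3 MPa = 293.000 bar and 8620 kPa = 86.2000 bar.
293.000 − 86.2000 ≈ 207 bar.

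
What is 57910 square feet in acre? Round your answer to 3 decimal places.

1.329 acres

1 ft² = 2.29568 × 10^-5 acres.
Then 57910 × 2.29568 × 10^-5 ≈ 1.329 acre.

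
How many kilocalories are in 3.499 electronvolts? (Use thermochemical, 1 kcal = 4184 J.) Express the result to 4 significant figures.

1 electronvolt = 3.82929 × 10^-23 kcal.
So 3.499 × 3.82929 × 10^-23 ≈ 1.340 × 10^-22 kcal.

1.340 × 10^-22 kilocalories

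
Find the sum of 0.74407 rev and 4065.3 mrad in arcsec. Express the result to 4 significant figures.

0.74407 rev = 964315 arcsec and 4065.3 mrad = 838528 arcsec.
964315 + 838528 ≈ 1.803e+6 arcsec.

1.803e+6 arcsec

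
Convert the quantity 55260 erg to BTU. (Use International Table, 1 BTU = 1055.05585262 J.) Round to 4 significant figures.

5.238 × 10^-6 BTU

1 erg = 9.47817 × 10^-11 BTU.
Thus 55260 × 9.47817 × 10^-11 ≈ 5.238 × 10^-6 BTU.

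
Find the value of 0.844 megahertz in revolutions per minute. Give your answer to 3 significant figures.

5.06e+7 revolutions per minute

1 MHz = 6.00000e+7 rpm.
Thus 0.844 × 6.00000e+7 ≈ 5.06e+7 rpm.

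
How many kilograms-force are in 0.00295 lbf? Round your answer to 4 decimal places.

1 pound-force = 0.453592 kgf.
Thus 0.00295 × 0.453592 ≈ 0.0013 kgf.

0.0013 kgf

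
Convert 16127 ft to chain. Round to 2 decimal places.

244.35 chain

1 ft = 0.0151515 chains.
16127 × 0.0151515 ≈ 244.35 chain.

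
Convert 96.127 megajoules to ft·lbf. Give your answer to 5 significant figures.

7.0900e+7 ft·lbf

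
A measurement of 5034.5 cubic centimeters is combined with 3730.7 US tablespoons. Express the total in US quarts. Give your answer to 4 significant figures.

63.61 US qt

5034.5 cm³ = 5.31990 US qt and 3730.7 US tbsp = 58.2922 US qt.
5.31990 + 58.2922 ≈ 63.61 US qt.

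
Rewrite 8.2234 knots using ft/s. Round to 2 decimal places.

13.88 ft/s

1 knot = 1.68781 feet per second.
Thus 8.2234 × 1.68781 ≈ 13.88 ft/s.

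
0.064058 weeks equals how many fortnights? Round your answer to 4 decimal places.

0.0320 fortnight

1 week = 0.500000 fortnight.
0.064058 × 0.500000 ≈ 0.0320 fortnight.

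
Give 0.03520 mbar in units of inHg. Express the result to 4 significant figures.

1 mbar = 0.0295300 inHg.
So 0.03520 × 0.0295300 ≈ 0.001039 inHg.

0.001039 inches of mercury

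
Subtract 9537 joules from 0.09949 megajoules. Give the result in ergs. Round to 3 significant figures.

9.00 × 10^11 ergs

0.09949 MJ = 9.94900 × 10^11 erg and 9537 J = 9.53700 × 10^10 erg.
9.94900 × 10^11 − 9.53700 × 10^10 ≈ 9.00 × 10^11 erg.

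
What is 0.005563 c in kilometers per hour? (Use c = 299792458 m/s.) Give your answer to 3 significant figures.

1 speed of light = 1.07925 × 10^9 km/h.
Then 0.005563 × 1.07925 × 10^9 ≈ 6.00 × 10^6 km/h.

6.00 × 10^6 km/h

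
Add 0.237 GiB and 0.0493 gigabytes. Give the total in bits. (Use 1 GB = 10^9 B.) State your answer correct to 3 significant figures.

0.237 GiB = 2.03581 × 10^9 bit and 0.0493 GB = 3.94400 × 10^8 bit.
2.03581 × 10^9 + 3.94400 × 10^8 ≈ 2.43 × 10^9 bit.

2.43 × 10^9 bit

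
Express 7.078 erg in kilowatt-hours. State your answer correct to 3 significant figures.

1.97e-13 kilowatt-hours

1 erg = 2.77778e-14 kilowatt-hours.
Then 7.078 × 2.77778e-14 ≈ 1.97e-13 kWh.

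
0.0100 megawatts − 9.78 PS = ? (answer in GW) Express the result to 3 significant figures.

2.81 × 10^-6 GW

0.0100 MW = 1.00000 × 10^-5 GW and 9.78 PS = 7.19318 × 10^-6 GW.
1.00000 × 10^-5 − 7.19318 × 10^-6 ≈ 2.81 × 10^-6 GW.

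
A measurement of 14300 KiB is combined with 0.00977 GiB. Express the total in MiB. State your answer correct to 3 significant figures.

14300 KiB = 13.9648 MiB and 0.00977 GiB = 10.0045 MiB.
13.9648 + 10.0045 ≈ 24.0 MiB.

24.0 mebibytes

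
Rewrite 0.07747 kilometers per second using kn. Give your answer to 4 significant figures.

1 km/s = 1943.84 kn.
0.07747 × 1943.84 ≈ 150.6 kn.

150.6 knots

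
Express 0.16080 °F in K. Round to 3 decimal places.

255.462 K

K = (°F + 459.67) × 5/9.
Applying the formula gives 255.462 K.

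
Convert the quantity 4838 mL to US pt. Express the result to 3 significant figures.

1 mL = 0.00211338 US pt.
So 4838 × 0.00211338 ≈ 10.2 US pt.

10.2 US pints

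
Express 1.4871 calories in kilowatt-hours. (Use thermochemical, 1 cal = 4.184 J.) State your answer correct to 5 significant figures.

1.7283 × 10^-6 kWh

1 cal = 1.16222 × 10^-6 kWh.
Thus 1.4871 × 1.16222 × 10^-6 ≈ 1.7283 × 10^-6 kWh.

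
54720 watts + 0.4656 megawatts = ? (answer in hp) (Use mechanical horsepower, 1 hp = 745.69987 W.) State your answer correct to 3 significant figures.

698 hp

54720 W = 73.3807 hp and 0.4656 MW = 624.380 hp.
73.3807 + 624.380 ≈ 698 hp.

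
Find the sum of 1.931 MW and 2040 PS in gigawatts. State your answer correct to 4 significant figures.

1.931 MW = 0.00193100 GW and 2040 PS = 0.00150042 GW.
0.00193100 + 0.00150042 ≈ 0.003431 GW.

0.003431 gigawatts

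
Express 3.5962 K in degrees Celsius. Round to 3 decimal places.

-269.554 degrees Celsius

K = °C + 273.15.
Applying the formula gives -269.554 °C.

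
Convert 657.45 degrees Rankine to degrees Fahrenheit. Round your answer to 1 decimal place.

197.8 °F

°R = °F + 459.67.
Applying the formula gives 197.8 °F.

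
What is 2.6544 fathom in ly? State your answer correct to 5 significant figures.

5.1311e-16 ly

1 fathom = 1.93304e-16 ly.
2.6544 × 1.93304e-16 ≈ 5.1311e-16 ly.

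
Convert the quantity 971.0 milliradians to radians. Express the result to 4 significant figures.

1 milliradian = 0.00100000 rad.
So 971.0 × 0.00100000 ≈ 0.9710 rad.

0.9710 radians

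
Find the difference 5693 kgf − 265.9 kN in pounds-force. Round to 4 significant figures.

5693 kgf = 12550.9 lbf and 265.9 kN = 59776.7 lbf.
12550.9 − 59776.7 ≈ -47230 lbf.

-47230 pounds-force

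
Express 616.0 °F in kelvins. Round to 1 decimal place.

K = (°F + 459.67) × 5/9.
Applying the formula gives 597.6 K.

597.6 K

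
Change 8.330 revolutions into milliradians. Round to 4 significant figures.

1 rev = 6283.19 mrad.
Then 8.330 × 6283.19 ≈ 52340 mrad.

52340 mrad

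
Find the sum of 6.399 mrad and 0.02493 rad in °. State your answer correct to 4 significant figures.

6.399 mrad = 0.366636 ° and 0.02493 rad = 1.42838 °.
0.366636 + 1.42838 ≈ 1.795 °.

1.795 °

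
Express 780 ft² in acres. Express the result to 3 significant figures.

1 ft² = 2.29568 × 10^-5 acre.
780 × 2.29568 × 10^-5 ≈ 0.0179 acre.

0.0179 acres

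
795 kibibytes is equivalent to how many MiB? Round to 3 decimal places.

0.776 mebibytes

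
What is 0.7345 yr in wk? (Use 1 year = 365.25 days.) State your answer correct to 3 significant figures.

38.3 wk

1 year = 52.1786 weeks.
0.7345 × 52.1786 ≈ 38.3 wk.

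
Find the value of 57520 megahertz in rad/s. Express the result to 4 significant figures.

1 megahertz = 6.28319 × 10^6 radians per second.
Then 57520 × 6.28319 × 10^6 ≈ 3.614 × 10^11 rad/s.

3.614 × 10^11 rad/s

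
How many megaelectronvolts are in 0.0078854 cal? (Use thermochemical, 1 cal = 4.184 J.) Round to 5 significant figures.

1 cal = 2.61145 × 10^13 MeV.
Then 0.0078854 × 2.61145 × 10^13 ≈ 2.0592 × 10^11 MeV.

2.0592 × 10^11 MeV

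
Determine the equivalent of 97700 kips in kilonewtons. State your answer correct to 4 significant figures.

434600 kilonewtons

1 kip = 4.44822 kN.
So 97700 × 4.44822 ≈ 434600 kN.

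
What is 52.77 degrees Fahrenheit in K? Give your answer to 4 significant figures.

K = (°F + 459.67) × 5/9.
Applying the formula gives 284.7 K.

284.7 K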